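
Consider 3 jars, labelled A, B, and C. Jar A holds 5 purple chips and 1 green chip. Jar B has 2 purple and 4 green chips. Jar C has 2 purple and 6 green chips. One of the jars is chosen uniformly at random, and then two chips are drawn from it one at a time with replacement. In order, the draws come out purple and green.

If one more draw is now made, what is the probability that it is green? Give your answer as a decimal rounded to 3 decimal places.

The likelihood of the observed sequence under each hypothesis: P(data | jar A) = (5/6)(1/6) = 5/36; P(data | jar B) = (2/6)(4/6) = 2/9; P(data | jar C) = (2/8)(6/8) = 3/16.
The prior-weighted likelihoods are 1/3 · 5/36 = 5/108, 1/3 · 2/9 = 2/27, 1/3 · 3/16 = 1/16; with total 79/432.
Dividing through by the total gives posterior P(jar A | data) = 20/79, P(jar B | data) = 32/79, P(jar C | data) = 27/79.
Averaging over the posterior, P(green next | data) = (1/6)(20/79) + (2/3)(32/79) + (3/4)(27/79) = 539/948.

0.569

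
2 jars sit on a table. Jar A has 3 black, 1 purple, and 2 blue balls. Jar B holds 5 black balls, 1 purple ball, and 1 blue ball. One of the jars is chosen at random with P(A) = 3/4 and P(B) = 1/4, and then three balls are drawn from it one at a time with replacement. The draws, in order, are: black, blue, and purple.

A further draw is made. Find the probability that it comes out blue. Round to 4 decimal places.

For each hypothesis, P(data | H) works out to: P(data | jar A) = (3/6)(2/6)(1/6) = 0.027778; P(data | jar B) = (5/7)(1/7)(1/7) = 0.014577.
The prior-weighted likelihoods are 3/4 · 0.027778 = 0.020833, 1/4 · 0.014577 = 0.0036443; with total 0.024478.
The posterior is then P(jar A | data) = 0.85112, P(jar B | data) = 0.14888.
Averaging over the posterior, P(blue next | data) = (1/3)(0.85112) + (1/7)(0.14888) = 0.30497.

0.3050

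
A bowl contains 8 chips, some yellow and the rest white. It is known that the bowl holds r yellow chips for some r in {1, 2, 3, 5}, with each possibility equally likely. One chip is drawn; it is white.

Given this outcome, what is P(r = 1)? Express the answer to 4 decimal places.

0.3333

For each hypothesis, P(data | H) works out to: P(data | r = 1) = (7/8) = 7/8; P(data | r = 2) = (6/8) = 3/4; P(data | r = 3) = (5/8) = 5/8; P(data | r = 5) = (3/8) = 3/8.
The prior-weighted likelihoods are 1/4 · 7/8 = 7/32, 1/4 · 3/4 = 3/16, 1/4 · 5/8 = 5/32, 1/4 · 3/8 = 3/32; with total 21/32.
Therefore the posterior P(r = 1 | data) = (7/32) / (21/32) = 1/3.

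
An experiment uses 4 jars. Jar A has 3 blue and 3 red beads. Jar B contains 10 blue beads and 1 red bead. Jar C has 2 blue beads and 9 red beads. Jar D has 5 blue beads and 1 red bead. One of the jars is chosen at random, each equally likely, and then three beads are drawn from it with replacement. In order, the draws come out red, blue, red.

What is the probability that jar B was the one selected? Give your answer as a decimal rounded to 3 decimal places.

For each hypothesis, P(data | H) works out to: P(data | jar A) = (3/6)(3/6)(3/6) = 0.125; P(data | jar B) = (1/11)(10/11)(1/11) = 0.0075131; P(data | jar C) = (9/11)(2/11)(9/11) = 0.12171; P(data | jar D) = (1/6)(5/6)(1/6) = 0.023148.
The prior-weighted likelihoods are 1/4 · 0.125 = 0.03125, 1/4 · 0.0075131 = 0.0018783, 1/4 · 0.12171 = 0.030428, 1/4 · 0.023148 = 0.005787; with total 0.069344.
So P(jar B | data) = (0.0018783) / (0.069344) = 0.027087.

0.027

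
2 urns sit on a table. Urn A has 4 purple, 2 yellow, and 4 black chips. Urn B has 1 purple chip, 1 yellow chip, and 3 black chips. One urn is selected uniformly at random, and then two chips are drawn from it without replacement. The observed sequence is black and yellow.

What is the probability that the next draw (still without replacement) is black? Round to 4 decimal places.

0.5581

Compute the likelihood of the observed sequence for each case: P(data | urn A) = (4/10)(2/9) = 4/45; P(data | urn B) = (3/5)(1/4) = 3/20.
Multiplying each by its prior: 1/2 · 4/45 = 2/45, 1/2 · 3/20 = 3/40; summing to 43/360.
The posterior is then P(urn A | data) = 16/43, P(urn B | data) = 27/43.
The predictive probability is P(black next | data) = (3/8)(16/43) + (2/3)(27/43) = 24/43.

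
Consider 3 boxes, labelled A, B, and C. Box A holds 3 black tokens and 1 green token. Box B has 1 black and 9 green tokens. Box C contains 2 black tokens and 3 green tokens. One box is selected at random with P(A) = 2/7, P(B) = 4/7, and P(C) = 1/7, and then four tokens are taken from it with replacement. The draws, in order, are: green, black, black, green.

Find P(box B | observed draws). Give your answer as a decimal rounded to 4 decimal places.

Under each hypothesis, the probability of the observed sequence is: P(data | box A) = (1/4)(3/4)(3/4)(1/4) = 0.035156; P(data | box B) = (9/10)(1/10)(1/10)(9/10) = 0.0081; P(data | box C) = (3/5)(2/5)(2/5)(3/5) = 0.0576.
Weighting by the prior gives 2/7 · 0.035156 = 0.010045, 4/7 · 0.0081 = 0.0046286, 1/7 · 0.0576 = 0.0082286; with total 0.022902.
Therefore the posterior P(box B | data) = (0.0046286) / (0.022902) = 0.20211.

0.2021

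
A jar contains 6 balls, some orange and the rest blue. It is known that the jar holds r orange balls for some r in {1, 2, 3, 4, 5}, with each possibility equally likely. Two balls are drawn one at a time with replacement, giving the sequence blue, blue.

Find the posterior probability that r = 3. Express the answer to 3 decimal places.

0.164

For each hypothesis, P(data | H) works out to: P(data | r = 1) = (5/6)(5/6) = 25/36; P(data | r = 2) = (4/6)(4/6) = 4/9; P(data | r = 3) = (3/6)(3/6) = 1/4; P(data | r = 4) = (2/6)(2/6) = 1/9; P(data | r = 5) = (1/6)(1/6) = 1/36.
Multiplying each by its prior: 1/5 · 25/36 = 5/36, 1/5 · 4/9 = 4/45, 1/5 · 1/4 = 1/20, 1/5 · 1/9 = 1/45, 1/5 · 1/36 = 1/180; these sum to 11/36.
By Bayes' rule, P(r = 3 | data) = (1/20) / (11/36) = 9/55.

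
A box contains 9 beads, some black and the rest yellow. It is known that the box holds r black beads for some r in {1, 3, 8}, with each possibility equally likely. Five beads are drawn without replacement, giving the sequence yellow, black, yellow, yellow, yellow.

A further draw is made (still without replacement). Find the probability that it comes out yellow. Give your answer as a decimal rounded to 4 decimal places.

The likelihood of the observed sequence under each hypothesis: P(data | r = 1) = (8/9)(1/8)(7/7)(6/6)(5/5) = 1/9; P(data | r = 3) = (6/9)(3/8)(5/7)(4/6)(3/5) = 1/14; P(data | r = 8) = (1/9)(8/8)(0/7) = 0.
Weighting by the prior gives 1/3 · 1/9 = 1/27, 1/3 · 1/14 = 1/42, 1/3 · 0 = 0; summing to 23/378.
Normalising, the posterior is P(r = 1 | data) = 14/23, P(r = 3 | data) = 9/23, P(r = 8 | data) = 0.
So P(yellow next | data) = Σ P(yellow next | H) P(H | data) = (1)(14/23) + (1/2)(9/23) = 37/46.

0.8043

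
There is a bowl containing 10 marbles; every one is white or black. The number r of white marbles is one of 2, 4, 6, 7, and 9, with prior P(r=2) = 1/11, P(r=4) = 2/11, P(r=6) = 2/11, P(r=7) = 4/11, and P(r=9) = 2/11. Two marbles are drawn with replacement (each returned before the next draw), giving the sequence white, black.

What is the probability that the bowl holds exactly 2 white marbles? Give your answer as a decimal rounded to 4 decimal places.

0.0748

Compute the likelihood of the observed sequence for each case: P(data | r = 2) = (2/10)(8/10) = 4/25; P(data | r = 4) = (4/10)(6/10) = 6/25; P(data | r = 6) = (6/10)(4/10) = 6/25; P(data | r = 7) = (7/10)(3/10) = 21/100; P(data | r = 9) = (9/10)(1/10) = 9/100.
Multiplying each by its prior: 1/11 · 4/25 = 4/275, 2/11 · 6/25 = 12/275, 2/11 · 6/25 = 12/275, 4/11 · 21/100 = 21/275, 2/11 · 9/100 = 9/550; these sum to 107/550.
By Bayes' rule, P(r = 2 | data) = (4/275) / (107/550) = 8/107.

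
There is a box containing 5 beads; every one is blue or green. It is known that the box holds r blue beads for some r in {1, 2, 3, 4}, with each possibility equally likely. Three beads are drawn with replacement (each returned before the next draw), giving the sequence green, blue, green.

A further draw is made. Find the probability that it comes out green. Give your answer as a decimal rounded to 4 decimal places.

Compute the likelihood of the observed sequence for each case: P(data | r = 1) = (4/5)(1/5)(4/5) = 16/125; P(data | r = 2) = (3/5)(2/5)(3/5) = 18/125; P(data | r = 3) = (2/5)(3/5)(2/5) = 12/125; P(data | r = 4) = (1/5)(4/5)(1/5) = 4/125.
Multiplying each by its prior: 1/4 · 16/125 = 4/125, 1/4 · 18/125 = 9/250, 1/4 · 12/125 = 3/125, 1/4 · 4/125 = 1/125; these sum to 1/10.
The posterior is then P(r = 1 | data) = 8/25, P(r = 2 | data) = 9/25, P(r = 3 | data) = 6/25, P(r = 4 | data) = 2/25.
So P(green next | data) = Σ P(green next | H) P(H | data) = (4/5)(8/25) + (3/5)(9/25) + (2/5)(6/25) + (1/5)(2/25) = 73/125.

0.5840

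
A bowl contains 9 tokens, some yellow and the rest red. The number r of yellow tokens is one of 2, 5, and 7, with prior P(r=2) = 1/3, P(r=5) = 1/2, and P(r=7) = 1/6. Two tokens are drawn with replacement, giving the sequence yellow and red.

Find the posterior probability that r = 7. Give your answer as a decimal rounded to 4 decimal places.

Compute the likelihood of the observed sequence for each case: P(data | r = 2) = (2/9)(7/9) = 14/81; P(data | r = 5) = (5/9)(4/9) = 20/81; P(data | r = 7) = (7/9)(2/9) = 14/81.
Weighting by the prior gives 1/3 · 14/81 = 14/243, 1/2 · 20/81 = 10/81, 1/6 · 14/81 = 7/243; summing to 17/81.
Hence P(r = 7 | data) = (7/243) / (17/81) = 7/51.

0.1373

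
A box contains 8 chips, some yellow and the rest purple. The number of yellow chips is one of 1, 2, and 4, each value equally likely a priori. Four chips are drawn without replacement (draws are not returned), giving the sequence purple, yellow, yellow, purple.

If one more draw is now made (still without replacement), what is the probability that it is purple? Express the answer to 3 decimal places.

0.647

Compute the likelihood of the observed sequence for each case: P(data | r = 1) = (7/8)(1/7)(0/6) = 0; P(data | r = 2) = (6/8)(2/7)(1/6)(5/5) = 1/28; P(data | r = 4) = (4/8)(4/7)(3/6)(3/5) = 3/35.
The prior-weighted likelihoods are 1/3 · 0 = 0, 1/3 · 1/28 = 1/84, 1/3 · 3/35 = 1/35; with total 17/420.
Normalising, the posterior is P(r = 1 | data) = 0, P(r = 2 | data) = 5/17, P(r = 4 | data) = 12/17.
Averaging over the posterior, P(purple next | data) = (1)(5/17) + (1/2)(12/17) = 11/17.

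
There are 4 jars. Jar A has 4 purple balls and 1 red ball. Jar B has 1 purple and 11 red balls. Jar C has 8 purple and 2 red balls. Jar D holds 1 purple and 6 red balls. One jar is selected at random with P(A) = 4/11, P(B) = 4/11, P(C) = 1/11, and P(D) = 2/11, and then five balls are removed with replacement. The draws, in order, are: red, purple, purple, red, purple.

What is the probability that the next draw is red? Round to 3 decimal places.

Compute the likelihood of the observed sequence for each case: P(data | jar A) = (1/5)(4/5)(4/5)(1/5)(4/5) = 0.02048; P(data | jar B) = (11/12)(1/12)(1/12)(11/12)(1/12) = 0.00048627; P(data | jar C) = (2/10)(8/10)(8/10)(2/10)(8/10) = 0.02048; P(data | jar D) = (6/7)(1/7)(1/7)(6/7)(1/7) = 0.002142.
The prior-weighted likelihoods are 4/11 · 0.02048 = 0.0074473, 4/11 · 0.00048627 = 0.00017683, 1/11 · 0.02048 = 0.0018618, 2/11 · 0.002142 = 0.00038945; with total 0.0098754.
The posterior is then P(jar A | data) = 0.75413, P(jar B | data) = 0.017906, P(jar C | data) = 0.18853, P(jar D | data) = 0.039436.
So P(red next | data) = Σ P(red next | H) P(H | data) = (1/5)(0.75413) + (11/12)(0.017906) + (1/5)(0.18853) + (6/7)(0.039436) = 0.23875.

0.239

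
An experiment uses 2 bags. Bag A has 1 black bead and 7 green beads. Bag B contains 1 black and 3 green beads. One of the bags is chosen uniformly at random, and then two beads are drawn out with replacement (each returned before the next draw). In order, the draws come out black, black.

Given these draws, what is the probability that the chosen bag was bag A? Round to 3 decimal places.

0.200

Compute the likelihood of the observed sequence for each case: P(data | bag A) = (1/8)(1/8) = 1/64; P(data | bag B) = (1/4)(1/4) = 1/16.
Multiplying each by its prior: 1/2 · 1/64 = 1/128, 1/2 · 1/16 = 1/32; these sum to 5/128.
By Bayes' rule, P(bag A | data) = (1/128) / (5/128) = 1/5.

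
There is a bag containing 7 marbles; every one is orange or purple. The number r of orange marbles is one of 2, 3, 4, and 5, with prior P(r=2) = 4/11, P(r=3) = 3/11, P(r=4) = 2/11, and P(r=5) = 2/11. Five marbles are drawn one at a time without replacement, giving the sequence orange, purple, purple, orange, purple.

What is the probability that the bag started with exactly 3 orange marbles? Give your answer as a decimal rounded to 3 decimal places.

Under each hypothesis, the probability of the observed sequence is: P(data | r = 2) = (2/7)(5/6)(4/5)(1/4)(3/3) = 1/21; P(data | r = 3) = (3/7)(4/6)(3/5)(2/4)(2/3) = 2/35; P(data | r = 4) = (4/7)(3/6)(2/5)(3/4)(1/3) = 1/35; P(data | r = 5) = (5/7)(2/6)(1/5)(4/4)(0/3) = 0.
Multiplying each by its prior: 4/11 · 1/21 = 4/231, 3/11 · 2/35 = 6/385, 2/11 · 1/35 = 2/385, 2/11 · 0 = 0; these sum to 4/105.
Hence P(r = 3 | data) = (6/385) / (4/105) = 9/22.

0.409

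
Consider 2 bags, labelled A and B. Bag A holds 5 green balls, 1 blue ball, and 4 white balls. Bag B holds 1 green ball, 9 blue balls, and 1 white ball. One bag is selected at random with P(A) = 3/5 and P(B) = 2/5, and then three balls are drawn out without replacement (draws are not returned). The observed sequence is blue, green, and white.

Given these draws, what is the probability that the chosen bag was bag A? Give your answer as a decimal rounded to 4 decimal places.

For each hypothesis, P(data | H) works out to: P(data | bag A) = (1/10)(5/9)(4/8) = 0.027778; P(data | bag B) = (9/11)(1/10)(1/9) = 0.0090909.
The prior-weighted likelihoods are 3/5 · 0.027778 = 0.016667, 2/5 · 0.0090909 = 0.0036364; summing to 0.020303.
Hence P(bag A | data) = (0.016667) / (0.020303) = 0.8209.

0.8209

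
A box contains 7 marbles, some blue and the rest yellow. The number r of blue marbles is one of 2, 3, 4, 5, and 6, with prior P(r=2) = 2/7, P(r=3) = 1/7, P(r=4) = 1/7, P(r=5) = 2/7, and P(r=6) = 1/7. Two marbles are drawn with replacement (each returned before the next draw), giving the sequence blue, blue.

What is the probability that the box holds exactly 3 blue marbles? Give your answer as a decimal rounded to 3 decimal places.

0.076

Under each hypothesis, the probability of the observed sequence is: P(data | r = 2) = (2/7)(2/7) = 4/49; P(data | r = 3) = (3/7)(3/7) = 9/49; P(data | r = 4) = (4/7)(4/7) = 16/49; P(data | r = 5) = (5/7)(5/7) = 25/49; P(data | r = 6) = (6/7)(6/7) = 36/49.
Weighting by the prior gives 2/7 · 4/49 = 8/343, 1/7 · 9/49 = 9/343, 1/7 · 16/49 = 16/343, 2/7 · 25/49 = 50/343, 1/7 · 36/49 = 36/343; with total 17/49.
Therefore the posterior P(r = 3 | data) = (9/343) / (17/49) = 9/119.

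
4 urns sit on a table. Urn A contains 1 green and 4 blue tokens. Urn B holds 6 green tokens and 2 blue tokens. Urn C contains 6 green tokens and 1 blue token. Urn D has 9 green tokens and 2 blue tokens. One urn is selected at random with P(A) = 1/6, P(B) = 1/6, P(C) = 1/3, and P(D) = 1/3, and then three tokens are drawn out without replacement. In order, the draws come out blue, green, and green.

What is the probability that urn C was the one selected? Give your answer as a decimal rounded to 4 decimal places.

Compute the likelihood of the observed sequence for each case: P(data | urn A) = (4/5)(1/4)(0/3) = 0; P(data | urn B) = (2/8)(6/7)(5/6) = 0.17857; P(data | urn C) = (1/7)(6/6)(5/5) = 0.14286; P(data | urn D) = (2/11)(9/10)(8/9) = 0.14545.
Weighting by the prior gives 1/6 · 0 = 0, 1/6 · 0.17857 = 0.029762, 1/3 · 0.14286 = 0.047619, 1/3 · 0.14545 = 0.048485; with total 0.12587.
So P(urn C | data) = (0.047619) / (0.12587) = 0.37833.

0.3783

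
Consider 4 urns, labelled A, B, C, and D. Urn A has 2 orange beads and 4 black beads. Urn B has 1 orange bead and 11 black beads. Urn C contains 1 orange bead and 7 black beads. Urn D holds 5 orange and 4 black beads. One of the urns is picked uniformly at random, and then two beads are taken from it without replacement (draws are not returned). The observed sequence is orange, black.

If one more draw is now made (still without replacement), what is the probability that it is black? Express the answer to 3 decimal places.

For each hypothesis, P(data | H) works out to: P(data | urn A) = (2/6)(4/5) = 0.26667; P(data | urn B) = (1/12)(11/11) = 0.083333; P(data | urn C) = (1/8)(7/7) = 0.125; P(data | urn D) = (5/9)(4/8) = 0.27778.
Multiplying each by its prior: 1/4 · 0.26667 = 0.066667, 1/4 · 0.083333 = 0.020833, 1/4 · 0.125 = 0.03125, 1/4 · 0.27778 = 0.069444; summing to 0.18819.
Dividing through by the total gives posterior P(urn A | data) = 0.35424, P(urn B | data) = 0.1107, P(urn C | data) = 0.16605, P(urn D | data) = 0.369.
Averaging over the posterior, P(black next | data) = (3/4)(0.35424) + (1)(0.1107) + (1)(0.16605) + (3/7)(0.369) = 0.70058.

0.701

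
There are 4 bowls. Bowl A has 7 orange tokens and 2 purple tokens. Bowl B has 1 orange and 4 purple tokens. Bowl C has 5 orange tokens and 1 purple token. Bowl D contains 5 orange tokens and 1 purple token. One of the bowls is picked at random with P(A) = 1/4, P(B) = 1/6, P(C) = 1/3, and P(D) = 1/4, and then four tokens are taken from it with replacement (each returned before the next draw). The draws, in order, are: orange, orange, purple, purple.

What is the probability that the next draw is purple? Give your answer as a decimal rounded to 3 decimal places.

For each hypothesis, P(data | H) works out to: P(data | bowl A) = (7/9)(7/9)(2/9)(2/9) = 0.029873; P(data | bowl B) = (1/5)(1/5)(4/5)(4/5) = 0.0256; P(data | bowl C) = (5/6)(5/6)(1/6)(1/6) = 0.01929; P(data | bowl D) = (5/6)(5/6)(1/6)(1/6) = 0.01929.
Weighting by the prior gives 1/4 · 0.029873 = 0.0074684, 1/6 · 0.0256 = 0.0042667, 1/3 · 0.01929 = 0.00643, 1/4 · 0.01929 = 0.0048225; these sum to 0.022988.
The posterior is then P(bowl A | data) = 0.32489, P(bowl B | data) = 0.18561, P(bowl C | data) = 0.27972, P(bowl D | data) = 0.20979.
So P(purple next | data) = Σ P(purple next | H) P(H | data) = (2/9)(0.32489) + (4/5)(0.18561) + (1/6)(0.27972) + (1/6)(0.20979) = 0.30227.

0.302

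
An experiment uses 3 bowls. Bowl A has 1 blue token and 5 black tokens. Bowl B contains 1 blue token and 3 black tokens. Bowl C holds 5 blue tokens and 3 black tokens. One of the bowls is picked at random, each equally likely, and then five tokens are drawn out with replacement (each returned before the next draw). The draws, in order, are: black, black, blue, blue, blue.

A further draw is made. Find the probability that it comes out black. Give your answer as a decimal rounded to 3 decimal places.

0.478

The likelihood of the observed sequence under each hypothesis: P(data | bowl A) = (5/6)(5/6)(1/6)(1/6)(1/6) = 0.003215; P(data | bowl B) = (3/4)(3/4)(1/4)(1/4)(1/4) = 0.0087891; P(data | bowl C) = (3/8)(3/8)(5/8)(5/8)(5/8) = 0.034332.
Multiplying each by its prior: 1/3 · 0.003215 = 0.0010717, 1/3 · 0.0087891 = 0.0029297, 1/3 · 0.034332 = 0.011444; with total 0.015445.
Normalising, the posterior is P(bowl A | data) = 0.069384, P(bowl B | data) = 0.18968, P(bowl C | data) = 0.74094.
The predictive probability is P(black next | data) = (5/6)(0.069384) + (3/4)(0.18968) + (3/8)(0.74094) = 0.47793.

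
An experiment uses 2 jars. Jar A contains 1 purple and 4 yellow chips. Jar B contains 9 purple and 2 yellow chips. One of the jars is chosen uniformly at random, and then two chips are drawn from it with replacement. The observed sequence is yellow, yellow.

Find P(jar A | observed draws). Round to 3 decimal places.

For each hypothesis, P(data | H) works out to: P(data | jar A) = (4/5)(4/5) = 0.64; P(data | jar B) = (2/11)(2/11) = 0.033058.
The prior-weighted likelihoods are 1/2 · 0.64 = 0.32, 1/2 · 0.033058 = 0.016529; with total 0.33653.
Hence P(jar A | data) = (0.32) / (0.33653) = 0.95088.

0.951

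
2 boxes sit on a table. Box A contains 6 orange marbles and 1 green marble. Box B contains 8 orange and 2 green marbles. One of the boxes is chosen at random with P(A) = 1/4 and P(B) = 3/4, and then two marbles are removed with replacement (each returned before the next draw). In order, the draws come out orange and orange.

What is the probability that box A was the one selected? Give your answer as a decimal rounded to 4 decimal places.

0.2768

Under each hypothesis, the probability of the observed sequence is: P(data | box A) = (6/7)(6/7) = 0.73469; P(data | box B) = (8/10)(8/10) = 0.64.
Weighting by the prior gives 1/4 · 0.73469 = 0.18367, 3/4 · 0.64 = 0.48; with total 0.66367.
So P(box A | data) = (0.18367) / (0.66367) = 0.27675.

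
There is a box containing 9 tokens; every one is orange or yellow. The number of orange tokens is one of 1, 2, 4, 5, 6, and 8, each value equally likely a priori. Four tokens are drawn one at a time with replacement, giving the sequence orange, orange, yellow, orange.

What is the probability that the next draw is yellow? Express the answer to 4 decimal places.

0.3540

Under each hypothesis, the probability of the observed sequence is: P(data | r = 1) = (1/9)(1/9)(8/9)(1/9) = 0.0012193; P(data | r = 2) = (2/9)(2/9)(7/9)(2/9) = 0.0085353; P(data | r = 4) = (4/9)(4/9)(5/9)(4/9) = 0.048773; P(data | r = 5) = (5/9)(5/9)(4/9)(5/9) = 0.076208; P(data | r = 6) = (6/9)(6/9)(3/9)(6/9) = 0.098765; P(data | r = 8) = (8/9)(8/9)(1/9)(8/9) = 0.078037.
Weighting by the prior gives 1/6 · 0.0012193 = 0.00020322, 1/6 · 0.0085353 = 0.0014225, 1/6 · 0.048773 = 0.0081288, 1/6 · 0.076208 = 0.012701, 1/6 · 0.098765 = 0.016461, 1/6 · 0.078037 = 0.013006; summing to 0.051923.
The posterior is then P(r = 1 | data) = 0.0039139, P(r = 2 | data) = 0.027397, P(r = 4 | data) = 0.15656, P(r = 5 | data) = 0.24462, P(r = 6 | data) = 0.31703, P(r = 8 | data) = 0.25049.
Averaging over the posterior, P(yellow next | data) = (8/9)(0.0039139) + (7/9)(0.027397) + (5/9)(0.15656) + (4/9)(0.24462) + (1/3)(0.31703) + (1/9)(0.25049) = 0.35399.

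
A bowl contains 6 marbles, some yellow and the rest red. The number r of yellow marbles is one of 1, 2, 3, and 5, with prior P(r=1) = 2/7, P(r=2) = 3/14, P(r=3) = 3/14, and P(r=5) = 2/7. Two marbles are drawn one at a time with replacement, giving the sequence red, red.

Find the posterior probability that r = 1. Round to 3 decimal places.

0.559

Under each hypothesis, the probability of the observed sequence is: P(data | r = 1) = (5/6)(5/6) = 25/36; P(data | r = 2) = (4/6)(4/6) = 4/9; P(data | r = 3) = (3/6)(3/6) = 1/4; P(data | r = 5) = (1/6)(1/6) = 1/36.
The prior-weighted likelihoods are 2/7 · 25/36 = 25/126, 3/14 · 4/9 = 2/21, 3/14 · 1/4 = 3/56, 2/7 · 1/36 = 1/126; these sum to 179/504.
By Bayes' rule, P(r = 1 | data) = (25/126) / (179/504) = 100/179.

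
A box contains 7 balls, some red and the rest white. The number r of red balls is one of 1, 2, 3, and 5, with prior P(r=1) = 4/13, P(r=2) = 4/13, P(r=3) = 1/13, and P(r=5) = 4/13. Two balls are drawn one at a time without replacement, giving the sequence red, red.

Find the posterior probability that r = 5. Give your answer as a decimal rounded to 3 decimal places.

For each hypothesis, P(data | H) works out to: P(data | r = 1) = (1/7)(0/6) = 0; P(data | r = 2) = (2/7)(1/6) = 1/21; P(data | r = 3) = (3/7)(2/6) = 1/7; P(data | r = 5) = (5/7)(4/6) = 10/21.
Multiplying each by its prior: 4/13 · 0 = 0, 4/13 · 1/21 = 4/273, 1/13 · 1/7 = 1/91, 4/13 · 10/21 = 40/273; with total 47/273.
Therefore the posterior P(r = 5 | data) = (40/273) / (47/273) = 40/47.

0.851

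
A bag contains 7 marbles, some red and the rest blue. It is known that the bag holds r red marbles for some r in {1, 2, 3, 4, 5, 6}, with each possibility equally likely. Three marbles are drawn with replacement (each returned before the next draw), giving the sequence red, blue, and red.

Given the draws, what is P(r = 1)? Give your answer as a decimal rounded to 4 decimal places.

0.0306

For each hypothesis, P(data | H) works out to: P(data | r = 1) = (1/7)(6/7)(1/7) = 0.017493; P(data | r = 2) = (2/7)(5/7)(2/7) = 0.058309; P(data | r = 3) = (3/7)(4/7)(3/7) = 0.10496; P(data | r = 4) = (4/7)(3/7)(4/7) = 0.13994; P(data | r = 5) = (5/7)(2/7)(5/7) = 0.14577; P(data | r = 6) = (6/7)(1/7)(6/7) = 0.10496.
Weighting by the prior gives 1/6 · 0.017493 = 0.0029155, 1/6 · 0.058309 = 0.0097182, 1/6 · 0.10496 = 0.017493, 1/6 · 0.13994 = 0.023324, 1/6 · 0.14577 = 0.024295, 1/6 · 0.10496 = 0.017493; with total 0.095238.
By Bayes' rule, P(r = 1 | data) = (0.0029155) / (0.095238) = 0.030612.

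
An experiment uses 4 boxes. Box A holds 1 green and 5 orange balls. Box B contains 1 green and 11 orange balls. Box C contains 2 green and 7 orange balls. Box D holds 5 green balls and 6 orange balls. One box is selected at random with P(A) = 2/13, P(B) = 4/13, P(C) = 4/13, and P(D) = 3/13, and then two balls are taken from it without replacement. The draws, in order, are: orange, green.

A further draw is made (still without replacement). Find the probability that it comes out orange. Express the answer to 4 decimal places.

0.7902

Compute the likelihood of the observed sequence for each case: P(data | box A) = (5/6)(1/5) = 0.16667; P(data | box B) = (11/12)(1/11) = 0.083333; P(data | box C) = (7/9)(2/8) = 0.19444; P(data | box D) = (6/11)(5/10) = 0.27273.
Weighting by the prior gives 2/13 · 0.16667 = 0.025641, 4/13 · 0.083333 = 0.025641, 4/13 · 0.19444 = 0.059829, 3/13 · 0.27273 = 0.062937; with total 0.17405.
Dividing through by the total gives posterior P(box A | data) = 0.14732, P(box B | data) = 0.14732, P(box C | data) = 0.34375, P(box D | data) = 0.36161.
Averaging over the posterior, P(orange next | data) = (1)(0.14732) + (1)(0.14732) + (6/7)(0.34375) + (5/9)(0.36161) = 0.79018.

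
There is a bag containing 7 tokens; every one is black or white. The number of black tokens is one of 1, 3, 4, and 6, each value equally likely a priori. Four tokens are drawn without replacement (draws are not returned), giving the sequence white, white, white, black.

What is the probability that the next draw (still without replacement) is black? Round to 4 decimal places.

The likelihood of the observed sequence under each hypothesis: P(data | r = 1) = (6/7)(5/6)(4/5)(1/4) = 1/7; P(data | r = 3) = (4/7)(3/6)(2/5)(3/4) = 3/35; P(data | r = 4) = (3/7)(2/6)(1/5)(4/4) = 1/35; P(data | r = 6) = (1/7)(0/6) = 0.
The prior-weighted likelihoods are 1/4 · 1/7 = 1/28, 1/4 · 3/35 = 3/140, 1/4 · 1/35 = 1/140, 1/4 · 0 = 0; with total 9/140.
The posterior is then P(r = 1 | data) = 5/9, P(r = 3 | data) = 1/3, P(r = 4 | data) = 1/9, P(r = 6 | data) = 0.
Averaging over the posterior, P(black next | data) = (0)(5/9) + (2/3)(1/3) + (1)(1/9) = 1/3.

0.3333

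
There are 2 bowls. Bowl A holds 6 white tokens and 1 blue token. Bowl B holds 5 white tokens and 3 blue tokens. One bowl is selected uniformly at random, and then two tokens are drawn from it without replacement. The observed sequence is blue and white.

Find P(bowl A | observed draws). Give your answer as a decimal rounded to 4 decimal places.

0.3478

Under each hypothesis, the probability of the observed sequence is: P(data | bowl A) = (1/7)(6/6) = 1/7; P(data | bowl B) = (3/8)(5/7) = 15/56.
The prior-weighted likelihoods are 1/2 · 1/7 = 1/14, 1/2 · 15/56 = 15/112; these sum to 23/112.
So P(bowl A | data) = (1/14) / (23/112) = 8/23.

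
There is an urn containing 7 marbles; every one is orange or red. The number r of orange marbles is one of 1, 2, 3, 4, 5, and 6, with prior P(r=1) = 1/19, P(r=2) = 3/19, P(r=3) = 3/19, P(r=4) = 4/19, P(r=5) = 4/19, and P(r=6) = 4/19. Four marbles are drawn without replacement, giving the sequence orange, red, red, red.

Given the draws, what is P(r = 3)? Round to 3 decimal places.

0.273

Compute the likelihood of the observed sequence for each case: P(data | r = 1) = (1/7)(6/6)(5/5)(4/4) = 1/7; P(data | r = 2) = (2/7)(5/6)(4/5)(3/4) = 1/7; P(data | r = 3) = (3/7)(4/6)(3/5)(2/4) = 3/35; P(data | r = 4) = (4/7)(3/6)(2/5)(1/4) = 1/35; P(data | r = 5) = (5/7)(2/6)(1/5)(0/4) = 0; P(data | r = 6) = (6/7)(1/6)(0/5) = 0.
Multiplying each by its prior: 1/19 · 1/7 = 1/133, 3/19 · 1/7 = 3/133, 3/19 · 3/35 = 9/665, 4/19 · 1/35 = 4/665, 4/19 · 0 = 0, 4/19 · 0 = 0; these sum to 33/665.
Hence P(r = 3 | data) = (9/665) / (33/665) = 3/11.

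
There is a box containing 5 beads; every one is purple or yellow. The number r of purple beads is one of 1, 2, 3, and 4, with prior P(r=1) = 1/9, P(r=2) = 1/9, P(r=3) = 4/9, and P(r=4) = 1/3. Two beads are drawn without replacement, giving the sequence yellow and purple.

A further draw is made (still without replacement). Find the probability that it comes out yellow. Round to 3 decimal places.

Compute the likelihood of the observed sequence for each case: P(data | r = 1) = (4/5)(1/4) = 1/5; P(data | r = 2) = (3/5)(2/4) = 3/10; P(data | r = 3) = (2/5)(3/4) = 3/10; P(data | r = 4) = (1/5)(4/4) = 1/5.
Weighting by the prior gives 1/9 · 1/5 = 1/45, 1/9 · 3/10 = 1/30, 4/9 · 3/10 = 2/15, 1/3 · 1/5 = 1/15; with total 23/90.
The posterior is then P(r = 1 | data) = 2/23, P(r = 2 | data) = 3/23, P(r = 3 | data) = 12/23, P(r = 4 | data) = 6/23.
So P(yellow next | data) = Σ P(yellow next | H) P(H | data) = (1)(2/23) + (2/3)(3/23) + (1/3)(12/23) + (0)(6/23) = 8/23.

0.348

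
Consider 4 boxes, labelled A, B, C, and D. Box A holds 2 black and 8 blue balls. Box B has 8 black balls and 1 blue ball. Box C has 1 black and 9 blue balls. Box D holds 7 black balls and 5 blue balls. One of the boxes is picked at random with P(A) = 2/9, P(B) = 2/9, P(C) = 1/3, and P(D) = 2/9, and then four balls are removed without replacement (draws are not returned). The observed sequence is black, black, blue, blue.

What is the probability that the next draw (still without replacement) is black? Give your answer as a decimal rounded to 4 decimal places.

For each hypothesis, P(data | H) works out to: P(data | box A) = (2/10)(1/9)(8/8)(7/7) = 0.022222; P(data | box B) = (8/9)(7/8)(1/7)(0/6) = 0; P(data | box C) = (1/10)(0/9) = 0; P(data | box D) = (7/12)(6/11)(5/10)(4/9) = 0.070707.
Multiplying each by its prior: 2/9 · 0.022222 = 0.0049383, 2/9 · 0 = 0, 1/3 · 0 = 0, 2/9 · 0.070707 = 0.015713; summing to 0.020651.
Normalising, the posterior is P(box A | data) = 0.23913, P(box B | data) = 0, P(box C | data) = 0, P(box D | data) = 0.76087.
The predictive probability is P(black next | data) = (0)(0.23913) + (5/8)(0.76087) = 0.47554.

0.4755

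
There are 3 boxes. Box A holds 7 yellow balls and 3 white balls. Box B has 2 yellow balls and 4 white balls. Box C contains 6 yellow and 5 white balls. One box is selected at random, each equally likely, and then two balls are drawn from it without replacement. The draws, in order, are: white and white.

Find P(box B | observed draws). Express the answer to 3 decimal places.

Compute the likelihood of the observed sequence for each case: P(data | box A) = (3/10)(2/9) = 1/15; P(data | box B) = (4/6)(3/5) = 2/5; P(data | box C) = (5/11)(4/10) = 2/11.
The prior-weighted likelihoods are 1/3 · 1/15 = 1/45, 1/3 · 2/5 = 2/15, 1/3 · 2/11 = 2/33; these sum to 107/495.
So P(box B | data) = (2/15) / (107/495) = 66/107.

0.617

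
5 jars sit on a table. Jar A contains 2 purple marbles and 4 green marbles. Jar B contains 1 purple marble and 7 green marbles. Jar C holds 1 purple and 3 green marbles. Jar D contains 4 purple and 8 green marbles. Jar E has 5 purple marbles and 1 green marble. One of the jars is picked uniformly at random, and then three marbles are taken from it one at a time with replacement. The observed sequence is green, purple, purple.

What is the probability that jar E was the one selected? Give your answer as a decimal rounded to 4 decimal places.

0.3567

Compute the likelihood of the observed sequence for each case: P(data | jar A) = (4/6)(2/6)(2/6) = 0.074074; P(data | jar B) = (7/8)(1/8)(1/8) = 0.013672; P(data | jar C) = (3/4)(1/4)(1/4) = 0.046875; P(data | jar D) = (8/12)(4/12)(4/12) = 0.074074; P(data | jar E) = (1/6)(5/6)(5/6) = 0.11574.
Weighting by the prior gives 1/5 · 0.074074 = 0.014815, 1/5 · 0.013672 = 0.0027344, 1/5 · 0.046875 = 0.009375, 1/5 · 0.074074 = 0.014815, 1/5 · 0.11574 = 0.023148; these sum to 0.064887.
Therefore the posterior P(jar E | data) = (0.023148) / (0.064887) = 0.35674.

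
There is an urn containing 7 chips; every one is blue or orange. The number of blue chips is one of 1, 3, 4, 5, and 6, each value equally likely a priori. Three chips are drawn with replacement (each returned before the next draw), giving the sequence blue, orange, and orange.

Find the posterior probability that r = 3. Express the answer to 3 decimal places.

Compute the likelihood of the observed sequence for each case: P(data | r = 1) = (1/7)(6/7)(6/7) = 0.10496; P(data | r = 3) = (3/7)(4/7)(4/7) = 0.13994; P(data | r = 4) = (4/7)(3/7)(3/7) = 0.10496; P(data | r = 5) = (5/7)(2/7)(2/7) = 0.058309; P(data | r = 6) = (6/7)(1/7)(1/7) = 0.017493.
Multiplying each by its prior: 1/5 · 0.10496 = 0.020991, 1/5 · 0.13994 = 0.027988, 1/5 · 0.10496 = 0.020991, 1/5 · 0.058309 = 0.011662, 1/5 · 0.017493 = 0.0034985; with total 0.085131.
So P(r = 3 | data) = (0.027988) / (0.085131) = 0.32877.

0.329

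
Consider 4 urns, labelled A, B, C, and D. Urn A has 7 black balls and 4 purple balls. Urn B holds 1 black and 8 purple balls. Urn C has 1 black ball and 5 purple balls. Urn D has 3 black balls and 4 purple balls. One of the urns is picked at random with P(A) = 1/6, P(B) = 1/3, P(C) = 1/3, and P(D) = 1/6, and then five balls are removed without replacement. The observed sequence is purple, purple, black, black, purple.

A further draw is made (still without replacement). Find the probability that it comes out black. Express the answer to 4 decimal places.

The likelihood of the observed sequence under each hypothesis: P(data | urn A) = (4/11)(3/10)(7/9)(6/8)(2/7) = 0.018182; P(data | urn B) = (8/9)(7/8)(1/7)(0/6) = 0; P(data | urn C) = (5/6)(4/5)(1/4)(0/3) = 0; P(data | urn D) = (4/7)(3/6)(3/5)(2/4)(2/3) = 0.057143.
Weighting by the prior gives 1/6 · 0.018182 = 0.0030303, 1/3 · 0 = 0, 1/3 · 0 = 0, 1/6 · 0.057143 = 0.0095238; with total 0.012554.
The posterior is then P(urn A | data) = 0.24138, P(urn B | data) = 0, P(urn C | data) = 0, P(urn D | data) = 0.75862.
Averaging over the posterior, P(black next | data) = (5/6)(0.24138) + (1/2)(0.75862) = 0.58046.

0.5805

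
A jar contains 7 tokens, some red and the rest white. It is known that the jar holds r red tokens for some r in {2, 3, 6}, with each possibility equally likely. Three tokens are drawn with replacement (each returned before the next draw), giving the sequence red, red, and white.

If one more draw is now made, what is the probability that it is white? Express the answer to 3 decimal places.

Compute the likelihood of the observed sequence for each case: P(data | r = 2) = (2/7)(2/7)(5/7) = 0.058309; P(data | r = 3) = (3/7)(3/7)(4/7) = 0.10496; P(data | r = 6) = (6/7)(6/7)(1/7) = 0.10496.
Weighting by the prior gives 1/3 · 0.058309 = 0.019436, 1/3 · 0.10496 = 0.034985, 1/3 · 0.10496 = 0.034985; these sum to 0.089407.
Dividing through by the total gives posterior P(r = 2 | data) = 0.21739, P(r = 3 | data) = 0.3913, P(r = 6 | data) = 0.3913.
The predictive probability is P(white next | data) = (5/7)(0.21739) + (4/7)(0.3913) + (1/7)(0.3913) = 0.43478.

0.435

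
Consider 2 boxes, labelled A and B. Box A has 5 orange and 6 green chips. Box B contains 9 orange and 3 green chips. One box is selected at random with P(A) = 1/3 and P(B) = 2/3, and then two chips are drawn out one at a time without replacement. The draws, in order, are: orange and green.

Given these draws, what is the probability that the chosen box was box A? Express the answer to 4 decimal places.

0.4000

The likelihood of the observed sequence under each hypothesis: P(data | box A) = (5/11)(6/10) = 3/11; P(data | box B) = (9/12)(3/11) = 9/44.
The prior-weighted likelihoods are 1/3 · 3/11 = 1/11, 2/3 · 9/44 = 3/22; summing to 5/22.
Therefore the posterior P(box A | data) = (1/11) / (5/22) = 2/5.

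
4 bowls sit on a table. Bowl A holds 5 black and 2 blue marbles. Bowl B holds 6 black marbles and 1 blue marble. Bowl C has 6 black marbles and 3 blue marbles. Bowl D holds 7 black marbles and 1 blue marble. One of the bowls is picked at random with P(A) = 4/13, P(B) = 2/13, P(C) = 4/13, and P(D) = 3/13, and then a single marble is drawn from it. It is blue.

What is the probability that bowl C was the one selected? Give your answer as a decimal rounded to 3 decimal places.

Under each hypothesis, the probability of this draw is: P(data | bowl A) = (2/7) = 0.28571; P(data | bowl B) = (1/7) = 0.14286; P(data | bowl C) = (3/9) = 0.33333; P(data | bowl D) = (1/8) = 0.125.
The prior-weighted likelihoods are 4/13 · 0.28571 = 0.087912, 2/13 · 0.14286 = 0.021978, 4/13 · 0.33333 = 0.10256, 3/13 · 0.125 = 0.028846; these sum to 0.2413.
Therefore the posterior P(bowl C | data) = (0.10256) / (0.2413) = 0.42505.

0.425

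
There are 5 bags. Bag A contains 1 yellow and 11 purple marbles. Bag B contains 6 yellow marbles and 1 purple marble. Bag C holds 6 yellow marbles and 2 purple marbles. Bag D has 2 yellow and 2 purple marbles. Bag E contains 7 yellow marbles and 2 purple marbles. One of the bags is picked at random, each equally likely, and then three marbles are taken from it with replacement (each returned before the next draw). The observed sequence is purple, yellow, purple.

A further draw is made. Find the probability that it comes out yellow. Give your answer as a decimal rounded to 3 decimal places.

Compute the likelihood of the observed sequence for each case: P(data | bag A) = (11/12)(1/12)(11/12) = 0.070023; P(data | bag B) = (1/7)(6/7)(1/7) = 0.017493; P(data | bag C) = (2/8)(6/8)(2/8) = 0.046875; P(data | bag D) = (2/4)(2/4)(2/4) = 0.125; P(data | bag E) = (2/9)(7/9)(2/9) = 0.038409.
The prior-weighted likelihoods are 1/5 · 0.070023 = 0.014005, 1/5 · 0.017493 = 0.0034985, 1/5 · 0.046875 = 0.009375, 1/5 · 0.125 = 0.025, 1/5 · 0.038409 = 0.0076818; with total 0.05956.
Dividing through by the total gives posterior P(bag A | data) = 0.23514, P(bag B | data) = 0.05874, P(bag C | data) = 0.1574, P(bag D | data) = 0.41975, P(bag E | data) = 0.12898.
Averaging over the posterior, P(yellow next | data) = (1/12)(0.23514) + (6/7)(0.05874) + (3/4)(0.1574) + (1/2)(0.41975) + (7/9)(0.12898) = 0.49818.

0.498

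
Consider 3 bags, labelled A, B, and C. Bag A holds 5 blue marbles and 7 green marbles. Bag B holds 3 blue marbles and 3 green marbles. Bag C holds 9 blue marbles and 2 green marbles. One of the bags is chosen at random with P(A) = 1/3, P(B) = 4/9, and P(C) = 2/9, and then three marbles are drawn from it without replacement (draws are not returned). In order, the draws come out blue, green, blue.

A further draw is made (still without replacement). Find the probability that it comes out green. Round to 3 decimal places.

The likelihood of the observed sequence under each hypothesis: P(data | bag A) = (5/12)(7/11)(4/10) = 7/66; P(data | bag B) = (3/6)(3/5)(2/4) = 3/20; P(data | bag C) = (9/11)(2/10)(8/9) = 8/55.
Multiplying each by its prior: 1/3 · 7/66 = 7/198, 4/9 · 3/20 = 1/15, 2/9 · 8/55 = 16/495; these sum to 133/990.
Dividing through by the total gives posterior P(bag A | data) = 5/19, P(bag B | data) = 66/133, P(bag C | data) = 32/133.
So P(green next | data) = Σ P(green next | H) P(H | data) = (2/3)(5/19) + (2/3)(66/133) + (1/8)(32/133) = 214/399.

0.536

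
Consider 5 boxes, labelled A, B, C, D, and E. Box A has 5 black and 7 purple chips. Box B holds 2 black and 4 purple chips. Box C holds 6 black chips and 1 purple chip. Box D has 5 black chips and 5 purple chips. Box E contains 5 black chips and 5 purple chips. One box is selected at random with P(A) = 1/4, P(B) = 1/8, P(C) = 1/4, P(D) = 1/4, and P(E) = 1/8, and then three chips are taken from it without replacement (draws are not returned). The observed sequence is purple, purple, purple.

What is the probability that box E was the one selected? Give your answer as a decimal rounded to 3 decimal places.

The likelihood of the observed sequence under each hypothesis: P(data | box A) = (7/12)(6/11)(5/10) = 0.15909; P(data | box B) = (4/6)(3/5)(2/4) = 0.2; P(data | box C) = (1/7)(0/6) = 0; P(data | box D) = (5/10)(4/9)(3/8) = 0.083333; P(data | box E) = (5/10)(4/9)(3/8) = 0.083333.
Weighting by the prior gives 1/4 · 0.15909 = 0.039773, 1/8 · 0.2 = 0.025, 1/4 · 0 = 0, 1/4 · 0.083333 = 0.020833, 1/8 · 0.083333 = 0.010417; summing to 0.096023.
Therefore the posterior P(box E | data) = (0.010417) / (0.096023) = 0.10848.

0.108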